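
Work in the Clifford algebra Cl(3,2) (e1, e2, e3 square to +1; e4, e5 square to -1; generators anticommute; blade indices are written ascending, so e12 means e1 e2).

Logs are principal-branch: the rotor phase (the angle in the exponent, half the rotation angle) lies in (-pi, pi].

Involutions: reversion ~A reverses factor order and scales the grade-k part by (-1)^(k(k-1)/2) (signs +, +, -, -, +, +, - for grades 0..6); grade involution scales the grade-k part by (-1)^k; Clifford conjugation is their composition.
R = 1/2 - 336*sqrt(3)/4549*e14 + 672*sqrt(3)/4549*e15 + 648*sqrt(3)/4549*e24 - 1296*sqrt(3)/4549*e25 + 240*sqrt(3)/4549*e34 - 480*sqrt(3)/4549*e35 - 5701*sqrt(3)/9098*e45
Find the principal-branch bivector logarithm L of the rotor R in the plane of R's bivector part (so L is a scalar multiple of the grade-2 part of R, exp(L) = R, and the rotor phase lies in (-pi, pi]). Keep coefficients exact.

The scalar part of R is 1/2, so the principal-branch rotor phase is pinned; divide the bivector part by its sine to get the unit plane — L is the phase times that plane.
Concretely: cos(phase) = 1/2 gives phase = ±pi/3, and since phase/sin(phase) is even the sign is immaterial: L = (phase/sin(phase)) * <R>_2 = (2*sqrt(3)*pi/9) * <R>_2.
Answer: -224*pi/4549*e14 + 448*pi/4549*e15 + 432*pi/4549*e24 - 864*pi/4549*e25 + 160*pi/4549*e34 - 320*pi/4549*e35 - 5701*pi/13647*e45


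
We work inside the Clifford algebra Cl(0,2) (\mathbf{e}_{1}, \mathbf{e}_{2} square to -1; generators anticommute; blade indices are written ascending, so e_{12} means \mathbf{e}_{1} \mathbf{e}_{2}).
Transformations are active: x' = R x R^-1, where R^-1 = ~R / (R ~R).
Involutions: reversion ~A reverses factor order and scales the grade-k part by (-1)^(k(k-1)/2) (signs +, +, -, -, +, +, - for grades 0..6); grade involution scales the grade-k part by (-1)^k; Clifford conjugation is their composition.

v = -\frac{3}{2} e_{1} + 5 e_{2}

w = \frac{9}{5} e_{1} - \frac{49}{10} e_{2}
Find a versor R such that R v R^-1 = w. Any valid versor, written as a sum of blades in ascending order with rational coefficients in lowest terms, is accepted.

Reasoning: v^2 = w^2 = -\frac{109}{4} since conjugation preserves the quadratic form; R = v + w = \frac{3}{10} e_{1} + \frac{1}{10} e_{2} is then valid when invertible, keeping its own part and reversing (v - w)/2.
Answer: \frac{3}{10} e_{1} + \frac{1}{10} e_{2}


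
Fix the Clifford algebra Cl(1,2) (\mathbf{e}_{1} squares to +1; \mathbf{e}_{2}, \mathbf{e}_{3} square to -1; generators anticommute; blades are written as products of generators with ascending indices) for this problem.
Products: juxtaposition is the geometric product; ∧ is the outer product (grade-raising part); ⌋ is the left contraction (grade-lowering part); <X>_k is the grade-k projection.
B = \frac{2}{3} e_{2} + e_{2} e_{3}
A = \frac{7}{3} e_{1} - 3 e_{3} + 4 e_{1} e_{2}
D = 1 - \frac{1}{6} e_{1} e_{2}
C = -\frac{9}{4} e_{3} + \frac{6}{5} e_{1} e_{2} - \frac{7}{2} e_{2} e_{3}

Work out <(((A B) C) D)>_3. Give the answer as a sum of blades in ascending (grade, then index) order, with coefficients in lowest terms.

step 1: -\frac{8}{3} e_{1} - 3 e_{2} + \frac{14}{9} e_{1} e_{2} - 4 e_{1} e_{3} + 2 e_{2} e_{3} + \frac{7}{3} e_{1} e_{2} e_{3}
step 2: \frac{133}{15} - \frac{133}{30} e_{1} + \frac{13}{10} e_{2} - \frac{77}{10} e_{3} + \frac{77}{4} e_{1} e_{2} + \frac{623}{45} e_{1} e_{3} + \frac{39}{20} e_{2} e_{3} + \frac{35}{6} e_{1} e_{2} e_{3}
step 3: \frac{679}{120} - \frac{93}{20} e_{1} + \frac{367}{180} e_{2} - \frac{1561}{180} e_{3} + \frac{3199}{180} e_{1} e_{2} + \frac{4867}{360} e_{1} e_{3} - \frac{193}{540} e_{2} e_{3} + \frac{427}{60} e_{1} e_{2} e_{3}
step 4: \frac{427}{60} e_{1} e_{2} e_{3}
Answer: \frac{427}{60} e_{1} e_{2} e_{3}


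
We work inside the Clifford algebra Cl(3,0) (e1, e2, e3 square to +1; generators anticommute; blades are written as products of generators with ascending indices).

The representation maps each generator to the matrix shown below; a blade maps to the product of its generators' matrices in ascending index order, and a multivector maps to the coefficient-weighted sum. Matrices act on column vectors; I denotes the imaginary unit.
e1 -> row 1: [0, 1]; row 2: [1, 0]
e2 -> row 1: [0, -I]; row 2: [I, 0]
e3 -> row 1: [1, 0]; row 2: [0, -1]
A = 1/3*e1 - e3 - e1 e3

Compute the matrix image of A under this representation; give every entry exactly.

Bivector images (products of the table entries): rho(e1 e3) = rho(e1)rho(e3) = row 1: [0, -1]; row 2: [1, 0].
M = (1/3)*rho(e1) + (-1)*rho(e3) + (-1)*rho(e1 e3), summed entrywise:
Answer: row 1: [-1, 4/3]; row 2: [-2/3, 1]


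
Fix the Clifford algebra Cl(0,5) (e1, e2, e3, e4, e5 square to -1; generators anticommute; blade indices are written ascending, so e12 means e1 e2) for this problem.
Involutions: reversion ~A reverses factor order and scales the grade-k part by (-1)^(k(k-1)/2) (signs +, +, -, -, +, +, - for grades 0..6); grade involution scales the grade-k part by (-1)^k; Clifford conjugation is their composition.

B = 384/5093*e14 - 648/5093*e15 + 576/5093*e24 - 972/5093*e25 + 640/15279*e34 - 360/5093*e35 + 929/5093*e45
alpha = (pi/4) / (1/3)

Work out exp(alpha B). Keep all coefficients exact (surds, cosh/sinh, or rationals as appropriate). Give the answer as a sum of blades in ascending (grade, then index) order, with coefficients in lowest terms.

B^2 term by term: the squares give (384/5093)^2*(e14)^2 + (-648/5093)^2*(e15)^2 + (576/5093)^2*(e24)^2 + (-972/5093)^2*(e25)^2 + (640/15279)^2*(e34)^2 + (-360/5093)^2*(e35)^2 + (929/5093)^2*(e45)^2 = 147456/25938649*(-1) + 419904/25938649*(-1) + 331776/25938649*(-1) + 944784/25938649*(-1) + 409600/233447841*(-1) + 129600/25938649*(-1) + 863041/25938649*(-1) = -1/9 (each basis 2-blade squares to minus the product of its generators' squares); cross terms between blades sharing an index anticommute and cancel; the commuting (index-disjoint) pairs give grade-4 terms 2*c*c'*(blade product), which cancel blade by blade — e1245: 746496/25938649 - 746496/25938649 = 0; e1345: 276480/25938649 - 276480/25938649 = 0; e2345: 414720/25938649 - 414720/25938649 = 0 — confirming B is simple. So B^2 = -1/9.
B^2 = -1/9 — the series telescopes trigonometrically here: l = 1/3, alpha*l = pi/4, so exp(alpha B) = cos(pi/4) + (sin(pi/4)/(1/3))*B = sqrt(2)/2 + (3*sqrt(2)/2)*B.
Answer: sqrt(2)/2 + 576*sqrt(2)/5093*e14 - 972*sqrt(2)/5093*e15 + 864*sqrt(2)/5093*e24 - 1458*sqrt(2)/5093*e25 + 320*sqrt(2)/5093*e34 - 540*sqrt(2)/5093*e35 + 2787*sqrt(2)/10186*e45


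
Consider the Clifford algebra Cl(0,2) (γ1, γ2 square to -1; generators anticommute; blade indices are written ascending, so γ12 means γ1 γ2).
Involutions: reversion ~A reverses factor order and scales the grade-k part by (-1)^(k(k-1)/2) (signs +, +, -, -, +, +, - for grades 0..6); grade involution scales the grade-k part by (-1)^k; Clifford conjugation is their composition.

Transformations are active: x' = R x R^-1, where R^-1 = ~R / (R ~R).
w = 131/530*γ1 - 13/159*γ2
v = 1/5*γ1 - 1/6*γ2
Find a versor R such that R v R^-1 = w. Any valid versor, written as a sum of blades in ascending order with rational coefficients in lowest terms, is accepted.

Equal squares first: v^2 = w^2 = -61/900. Then v + w = 237/530*γ1 - 79/318*γ2 is a versor taking v to w, provided it is invertible.
Answer: 237/530*γ1 - 79/318*γ2


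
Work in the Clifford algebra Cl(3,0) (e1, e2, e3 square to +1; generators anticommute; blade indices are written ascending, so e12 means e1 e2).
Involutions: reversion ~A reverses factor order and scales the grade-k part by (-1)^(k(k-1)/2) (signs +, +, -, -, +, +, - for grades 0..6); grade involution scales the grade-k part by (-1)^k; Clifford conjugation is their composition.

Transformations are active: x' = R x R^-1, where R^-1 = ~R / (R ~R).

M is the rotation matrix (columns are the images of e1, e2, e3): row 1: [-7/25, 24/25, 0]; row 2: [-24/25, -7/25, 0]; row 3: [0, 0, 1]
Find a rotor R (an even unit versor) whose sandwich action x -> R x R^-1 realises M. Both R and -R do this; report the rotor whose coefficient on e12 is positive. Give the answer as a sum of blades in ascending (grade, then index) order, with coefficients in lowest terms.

Method: write R = a + b12*e12 + b13*e13 + b23*e23 with a^2 + b12^2 + b13^2 + b23^2 = 1 (so R^-1 = ~R). Expanding the columns R e_j ~R gives tr M = 4a^2 - 1 and, from the antisymmetric part, M21 - M12 = -4a*b12, M13 - M31 = 4a*b13, M32 - M23 = -4a*b23.
Here tr M = 11/25, so a^2 = (1 + tr M)/4 = 9/25 and a = ±3/5. Taking a = 3/5: M21 - M12 = -48/25, M13 - M31 = 0, M32 - M23 = 0, giving b12 = 4/5, b13 = 0, b23 = 0, i.e. R = 3/5 + 4/5*e12.
Its e12 coefficient is already positive.
Answer: 3/5 + 4/5*e12. Key observation: the double cover Spin(3) -> SO(3) sends R and -R to the same matrix (trace 11/25 here), so the stated sign of the e12 coefficient is what selects one sheet.


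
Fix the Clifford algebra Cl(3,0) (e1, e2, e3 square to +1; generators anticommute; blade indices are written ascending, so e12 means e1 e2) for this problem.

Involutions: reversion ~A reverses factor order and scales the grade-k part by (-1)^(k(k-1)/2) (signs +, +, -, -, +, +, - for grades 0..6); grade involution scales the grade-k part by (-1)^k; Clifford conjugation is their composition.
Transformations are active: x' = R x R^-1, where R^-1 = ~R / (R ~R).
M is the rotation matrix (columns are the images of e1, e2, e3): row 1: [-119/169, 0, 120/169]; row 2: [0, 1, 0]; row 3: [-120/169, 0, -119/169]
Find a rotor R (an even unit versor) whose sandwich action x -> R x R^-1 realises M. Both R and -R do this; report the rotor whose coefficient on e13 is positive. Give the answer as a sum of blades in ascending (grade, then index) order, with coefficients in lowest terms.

Method: write R = a + b12*e12 + b13*e13 + b23*e23 with a^2 + b12^2 + b13^2 + b23^2 = 1 (so R^-1 = ~R). Expanding the columns R e_j ~R gives tr M = 4a^2 - 1 and, from the antisymmetric part, M21 - M12 = -4a*b12, M13 - M31 = 4a*b13, M32 - M23 = -4a*b23.
Here tr M = -69/169, so a^2 = (1 + tr M)/4 = 25/169 and a = ±5/13. Taking a = 5/13: M21 - M12 = 0, M13 - M31 = 240/169, M32 - M23 = 0, giving b12 = 0, b13 = 12/13, b23 = 0, i.e. R = 5/13 + 12/13*e13.
Its e13 coefficient is already positive.
Answer: 5/13 + 12/13*e13. Why the constraint matters: R and -R act identically through the sandwich — M has trace -69/169 either way — so only the sign condition on e13 picks one of the two preimages.


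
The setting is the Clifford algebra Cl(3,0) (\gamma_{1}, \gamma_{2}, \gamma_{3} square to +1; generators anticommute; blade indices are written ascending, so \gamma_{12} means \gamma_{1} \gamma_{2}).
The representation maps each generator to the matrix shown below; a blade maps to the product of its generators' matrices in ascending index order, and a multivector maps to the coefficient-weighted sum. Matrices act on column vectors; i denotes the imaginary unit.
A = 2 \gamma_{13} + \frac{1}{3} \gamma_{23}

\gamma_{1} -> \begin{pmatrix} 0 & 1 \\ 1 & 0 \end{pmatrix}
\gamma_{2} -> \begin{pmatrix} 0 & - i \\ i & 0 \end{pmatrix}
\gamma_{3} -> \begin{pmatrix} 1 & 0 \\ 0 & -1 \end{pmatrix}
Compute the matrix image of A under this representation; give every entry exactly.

Bivector images (products of the table entries): rho(\gamma_{13}) = rho(\gamma_{1})rho(\gamma_{3}) = \begin{pmatrix} 0 & -1 \\ 1 & 0 \end{pmatrix}; rho(\gamma_{23}) = rho(\gamma_{2})rho(\gamma_{3}) = \begin{pmatrix} 0 & i \\ i & 0 \end{pmatrix}.
M = (2)*rho(\gamma_{13}) + (\frac{1}{3})*rho(\gamma_{23}), summed entrywise:
Answer: \begin{pmatrix} 0 & -2 + \frac{i}{3} \\ 2 + \frac{i}{3} & 0 \end{pmatrix}


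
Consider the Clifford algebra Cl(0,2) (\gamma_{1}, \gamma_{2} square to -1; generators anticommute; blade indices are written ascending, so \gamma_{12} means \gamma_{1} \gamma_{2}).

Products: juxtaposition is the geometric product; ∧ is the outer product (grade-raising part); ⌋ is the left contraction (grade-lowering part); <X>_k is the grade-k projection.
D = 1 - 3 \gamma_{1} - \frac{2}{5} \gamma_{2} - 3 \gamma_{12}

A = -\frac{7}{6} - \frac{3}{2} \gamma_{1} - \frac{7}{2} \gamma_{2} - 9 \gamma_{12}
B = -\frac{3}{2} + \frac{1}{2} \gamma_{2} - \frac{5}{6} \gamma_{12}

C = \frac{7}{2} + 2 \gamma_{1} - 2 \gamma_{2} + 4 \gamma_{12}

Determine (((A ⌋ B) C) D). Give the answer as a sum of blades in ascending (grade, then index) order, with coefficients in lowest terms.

step 1: -4 + \frac{35}{12} \gamma_{1} - \frac{11}{6} \gamma_{2} + \frac{35}{36} \gamma_{12}
step 2: -\frac{493}{18} - \frac{229}{72} \gamma_{1} - \frac{293}{36} \gamma_{2} - \frac{1063}{72} \gamma_{12}
step 3: -\frac{7603}{90} + \frac{35099}{360} \gamma_{1} + \frac{1127}{30} \gamma_{2} + \frac{5311}{120} \gamma_{12}
Answer: -\frac{7603}{90} + \frac{35099}{360} \gamma_{1} + \frac{1127}{30} \gamma_{2} + \frac{5311}{120} \gamma_{12}


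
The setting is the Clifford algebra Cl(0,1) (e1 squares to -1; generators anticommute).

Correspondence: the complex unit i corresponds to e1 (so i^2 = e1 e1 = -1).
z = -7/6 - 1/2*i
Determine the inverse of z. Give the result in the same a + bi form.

In blades: z = -7/6 - 1/2*e1.
With qbar = -7/6 + 1/2*e1 (scalar fixed, mapped units negated), z qbar = 29/18 (the sum of squared coefficients), so z^-1 = qbar / (29/18) = -21/29 + 9/29*e1; translating back:
Answer: -21/29 + 9/29*i


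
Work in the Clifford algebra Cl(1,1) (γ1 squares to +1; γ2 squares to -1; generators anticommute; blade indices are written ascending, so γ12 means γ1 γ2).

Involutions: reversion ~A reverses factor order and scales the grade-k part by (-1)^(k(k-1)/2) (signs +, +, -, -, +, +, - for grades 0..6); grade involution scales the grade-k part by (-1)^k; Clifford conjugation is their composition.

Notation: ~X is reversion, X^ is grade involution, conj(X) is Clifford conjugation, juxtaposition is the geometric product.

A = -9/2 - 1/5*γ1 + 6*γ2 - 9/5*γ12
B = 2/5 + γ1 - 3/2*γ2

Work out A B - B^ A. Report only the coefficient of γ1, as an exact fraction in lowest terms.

first term: 7 - 182/25*γ1 + 219/20*γ2 - 321/50*γ12
second term: -53/5 + 43/25*γ1 - 51/20*γ2 - 321/50*γ12
Answer: -9


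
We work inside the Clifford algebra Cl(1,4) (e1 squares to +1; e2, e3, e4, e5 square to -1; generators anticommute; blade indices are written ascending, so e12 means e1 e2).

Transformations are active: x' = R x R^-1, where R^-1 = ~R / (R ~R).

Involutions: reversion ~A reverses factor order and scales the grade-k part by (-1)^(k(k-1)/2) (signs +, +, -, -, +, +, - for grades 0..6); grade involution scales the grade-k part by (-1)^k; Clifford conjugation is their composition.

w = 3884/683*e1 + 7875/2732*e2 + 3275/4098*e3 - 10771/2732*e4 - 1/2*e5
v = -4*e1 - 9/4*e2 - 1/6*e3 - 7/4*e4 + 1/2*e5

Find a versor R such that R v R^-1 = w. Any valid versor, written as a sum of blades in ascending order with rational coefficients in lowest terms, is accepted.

Sketch: the shared square 547/72 makes R = v + w = 1152/683*e1 + 432/683*e2 + 432/683*e3 - 3888/683*e4 the natural versor; its sandwich fixes that direction, negates (v - w)/2, and sends v to w.
Answer: 1152/683*e1 + 432/683*e2 + 432/683*e3 - 3888/683*e4


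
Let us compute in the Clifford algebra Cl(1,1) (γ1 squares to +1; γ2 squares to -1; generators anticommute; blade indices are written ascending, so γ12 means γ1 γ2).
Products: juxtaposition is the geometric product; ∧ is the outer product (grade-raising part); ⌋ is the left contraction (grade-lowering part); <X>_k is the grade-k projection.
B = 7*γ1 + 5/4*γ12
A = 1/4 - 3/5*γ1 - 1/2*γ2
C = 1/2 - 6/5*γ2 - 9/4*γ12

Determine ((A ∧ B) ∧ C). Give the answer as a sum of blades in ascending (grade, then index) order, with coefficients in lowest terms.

step 1: 7/4*γ1 + 61/16*γ12
step 2: 7/8*γ1 - 31/160*γ12
Answer: 7/8*γ1 - 31/160*γ12


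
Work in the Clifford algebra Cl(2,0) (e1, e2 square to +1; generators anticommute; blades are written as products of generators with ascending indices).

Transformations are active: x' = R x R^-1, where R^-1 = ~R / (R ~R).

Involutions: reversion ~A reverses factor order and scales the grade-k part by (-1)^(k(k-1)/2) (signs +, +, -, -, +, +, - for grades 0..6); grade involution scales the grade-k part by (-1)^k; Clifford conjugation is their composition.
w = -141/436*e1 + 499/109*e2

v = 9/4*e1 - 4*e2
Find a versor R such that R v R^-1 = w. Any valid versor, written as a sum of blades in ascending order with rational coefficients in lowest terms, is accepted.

A norm check does it: q(v) = q(w) = 337/16, hence R = v + w = 210/109*e1 + 63/109*e2 realises the map — parallel part kept, (v - w)/2 negated, v carried to w.
Answer: 210/109*e1 + 63/109*e2


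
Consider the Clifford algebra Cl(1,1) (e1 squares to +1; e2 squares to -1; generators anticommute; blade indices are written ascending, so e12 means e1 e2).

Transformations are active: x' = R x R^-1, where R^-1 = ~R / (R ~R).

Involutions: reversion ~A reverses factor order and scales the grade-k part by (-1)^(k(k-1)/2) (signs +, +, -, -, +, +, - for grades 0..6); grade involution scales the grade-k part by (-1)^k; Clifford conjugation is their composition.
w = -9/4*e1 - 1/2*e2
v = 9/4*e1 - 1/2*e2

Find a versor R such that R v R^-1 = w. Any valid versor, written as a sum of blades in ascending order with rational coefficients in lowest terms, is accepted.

Equal squares first: v^2 = w^2 = 77/16. Then v + w = -e2 is a versor taking v to w, provided it is invertible.
Answer: -e2


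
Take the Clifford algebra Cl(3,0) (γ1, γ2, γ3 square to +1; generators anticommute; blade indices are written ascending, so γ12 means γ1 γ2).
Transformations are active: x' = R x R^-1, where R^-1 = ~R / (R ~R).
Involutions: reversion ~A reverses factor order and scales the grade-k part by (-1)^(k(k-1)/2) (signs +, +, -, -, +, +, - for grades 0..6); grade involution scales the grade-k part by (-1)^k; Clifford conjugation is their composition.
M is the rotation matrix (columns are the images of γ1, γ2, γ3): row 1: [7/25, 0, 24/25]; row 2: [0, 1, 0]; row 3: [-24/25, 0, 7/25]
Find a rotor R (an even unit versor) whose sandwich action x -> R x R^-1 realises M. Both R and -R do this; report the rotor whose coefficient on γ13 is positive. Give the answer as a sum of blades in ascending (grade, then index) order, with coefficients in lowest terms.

Method: write R = a + b12*γ12 + b13*γ13 + b23*γ23 with a^2 + b12^2 + b13^2 + b23^2 = 1 (so R^-1 = ~R). Expanding the columns R e_j ~R gives tr M = 4a^2 - 1 and, from the antisymmetric part, M21 - M12 = -4a*b12, M13 - M31 = 4a*b13, M32 - M23 = -4a*b23.
Here tr M = 39/25, so a^2 = (1 + tr M)/4 = 16/25 and a = ±4/5. Taking a = 4/5: M21 - M12 = 0, M13 - M31 = 48/25, M32 - M23 = 0, giving b12 = 0, b13 = 3/5, b23 = 0, i.e. R = 4/5 + 3/5*γ13.
Its γ13 coefficient is already positive.
Answer: 4/5 + 3/5*γ13. Note: both R and -R realise this M (trace 39/25); the covering map identifies them, and the γ13-coefficient sign is the tie-breaker.


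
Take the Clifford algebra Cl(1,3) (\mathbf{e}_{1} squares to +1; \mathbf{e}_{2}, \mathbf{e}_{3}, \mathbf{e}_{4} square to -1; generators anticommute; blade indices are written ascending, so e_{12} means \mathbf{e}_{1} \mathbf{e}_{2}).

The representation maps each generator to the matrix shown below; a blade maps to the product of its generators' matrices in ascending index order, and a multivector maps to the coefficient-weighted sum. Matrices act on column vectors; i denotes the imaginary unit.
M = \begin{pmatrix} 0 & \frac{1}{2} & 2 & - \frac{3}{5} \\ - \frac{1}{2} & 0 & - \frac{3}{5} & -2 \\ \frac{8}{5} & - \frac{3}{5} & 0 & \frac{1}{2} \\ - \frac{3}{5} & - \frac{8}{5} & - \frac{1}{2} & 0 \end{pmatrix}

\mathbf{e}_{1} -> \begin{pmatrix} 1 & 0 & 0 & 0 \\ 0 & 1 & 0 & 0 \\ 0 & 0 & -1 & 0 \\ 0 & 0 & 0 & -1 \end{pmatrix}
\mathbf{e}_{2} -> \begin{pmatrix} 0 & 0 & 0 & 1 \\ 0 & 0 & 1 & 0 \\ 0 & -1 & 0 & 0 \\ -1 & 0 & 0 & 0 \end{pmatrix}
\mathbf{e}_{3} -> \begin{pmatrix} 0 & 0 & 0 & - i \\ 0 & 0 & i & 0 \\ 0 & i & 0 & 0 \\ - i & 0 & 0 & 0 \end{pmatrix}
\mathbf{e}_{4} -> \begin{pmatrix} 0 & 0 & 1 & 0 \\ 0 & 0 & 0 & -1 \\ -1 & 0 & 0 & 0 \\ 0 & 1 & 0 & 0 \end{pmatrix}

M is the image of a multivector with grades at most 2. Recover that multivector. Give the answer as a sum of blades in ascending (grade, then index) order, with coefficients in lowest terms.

Method: the blade images are trace-orthogonal — tr(rho(e_A) rho(e_B)^-1) = 4 if A = B and 0 otherwise — and rho(e_A)^-1 = (e_A)^2 * rho(e_A) with (e_A)^2 = +1 or -1, so the coefficient of e_A in the preimage is (e_A)^2 * tr(M rho(e_A))/4.
Nonzero projections over blades of grade <= 2: e_{4}: (e_{4})^2 = -1, tr(M rho(e_{4})) = - \frac{4}{5}, coefficient \frac{1}{5}; e_{12}: (e_{12})^2 = +1, tr(M rho(e_{12})) = - \frac{12}{5}, coefficient -\frac{3}{5}; e_{14}: (e_{14})^2 = +1, tr(M rho(e_{14})) = \frac{36}{5}, coefficient \frac{9}{5}; e_{24}: (e_{24})^2 = -1, tr(M rho(e_{24})) = -2, coefficient \frac{1}{2}. Every other blade of grade <= 2 projects to 0.
Answer: \frac{1}{5} e_{4} - \frac{3}{5} e_{12} + \frac{9}{5} e_{14} + \frac{1}{2} e_{24}


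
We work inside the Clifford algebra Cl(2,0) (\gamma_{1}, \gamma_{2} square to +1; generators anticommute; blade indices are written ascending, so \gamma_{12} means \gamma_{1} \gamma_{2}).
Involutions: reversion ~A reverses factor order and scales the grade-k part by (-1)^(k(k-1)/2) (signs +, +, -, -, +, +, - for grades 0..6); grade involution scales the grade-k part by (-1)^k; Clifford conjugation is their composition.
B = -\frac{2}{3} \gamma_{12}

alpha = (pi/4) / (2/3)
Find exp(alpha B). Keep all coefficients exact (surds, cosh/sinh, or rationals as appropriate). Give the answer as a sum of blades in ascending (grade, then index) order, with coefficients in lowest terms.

B^2 = (-\frac{2}{3})^2*(\gamma_{12})^2 = \frac{4}{9}*(-1) = -\frac{4}{9} (a basis 2-blade squares to minus the product of its generators' squares).
B^2 = -\frac{4}{9} — a negative square means the series sums to a rotation: l = \frac{2}{3}, alpha*l = \frac{\pi}{4}, so exp(alpha B) = cos(\frac{\pi}{4}) + (sin(\frac{\pi}{4})/(\frac{2}{3}))*B = \frac{\sqrt{2}}{2} + (\frac{3 \sqrt{2}}{4})*B.
Answer: \frac{\sqrt{2}}{2} - \frac{\sqrt{2}}{2} \gamma_{12}


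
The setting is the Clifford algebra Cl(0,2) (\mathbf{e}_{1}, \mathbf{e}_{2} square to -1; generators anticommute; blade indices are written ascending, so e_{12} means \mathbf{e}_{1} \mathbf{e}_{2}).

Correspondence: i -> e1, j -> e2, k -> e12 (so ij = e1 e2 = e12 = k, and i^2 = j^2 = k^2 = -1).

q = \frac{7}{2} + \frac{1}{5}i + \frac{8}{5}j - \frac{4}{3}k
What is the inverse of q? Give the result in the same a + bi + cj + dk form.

In blades: q = \frac{7}{2} + \frac{1}{5} e_{1} + \frac{8}{5} e_{2} - \frac{4}{3} e_{12}.
With qbar = \frac{7}{2} - \frac{1}{5} e_{1} - \frac{8}{5} e_{2} + \frac{4}{3} e_{12} (scalar fixed, mapped units negated), q qbar = \frac{2993}{180} (the sum of squared coefficients), so q^-1 = qbar / (\frac{2993}{180}) = \frac{630}{2993} - \frac{36}{2993} e_{1} - \frac{288}{2993} e_{2} + \frac{240}{2993} e_{12}; translating back:
Answer: \frac{630}{2993} - \frac{36}{2993}i - \frac{288}{2993}j + \frac{240}{2993}k


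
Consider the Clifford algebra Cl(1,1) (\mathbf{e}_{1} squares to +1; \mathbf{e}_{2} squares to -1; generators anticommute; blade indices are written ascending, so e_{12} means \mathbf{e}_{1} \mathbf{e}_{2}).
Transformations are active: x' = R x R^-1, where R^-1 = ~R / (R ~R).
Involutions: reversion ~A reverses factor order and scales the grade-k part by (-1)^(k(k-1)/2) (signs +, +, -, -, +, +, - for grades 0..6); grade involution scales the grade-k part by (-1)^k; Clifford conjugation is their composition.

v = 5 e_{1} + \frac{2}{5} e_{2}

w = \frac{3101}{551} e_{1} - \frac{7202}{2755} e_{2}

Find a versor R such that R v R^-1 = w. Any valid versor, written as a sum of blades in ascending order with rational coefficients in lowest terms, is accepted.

Take R = v + w = \frac{5856}{551} e_{1} - \frac{1220}{551} e_{2}. Because q(v) = q(w) = \frac{621}{25}, conjugation by R sends v exactly to w.
Answer: \frac{5856}{551} e_{1} - \frac{1220}{551} e_{2}


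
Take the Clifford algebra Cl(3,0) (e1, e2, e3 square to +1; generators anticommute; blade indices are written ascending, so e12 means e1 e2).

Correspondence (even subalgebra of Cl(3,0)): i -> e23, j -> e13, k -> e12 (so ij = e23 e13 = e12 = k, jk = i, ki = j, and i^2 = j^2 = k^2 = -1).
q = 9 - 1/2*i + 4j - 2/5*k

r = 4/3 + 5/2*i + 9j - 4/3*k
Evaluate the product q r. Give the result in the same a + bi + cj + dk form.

In blades: q = 9 - 2/5*e12 + 4*e13 - 1/2*e23, r = 4/3 - 4/3*e12 + 9*e13 + 5/2*e23.
Distribute q over r term by term (generator squares from the signature, products reordered to ascending indices): (9)*r = 12 - 12*e12 + 81*e13 + 45/2*e23; (-2/5*e12)*r = -8/15 - 8/15*e12 - e13 + 18/5*e23; (4*e13)*r = -36 - 10*e12 + 16/3*e13 - 16/3*e23; (-1/2*e23)*r = 5/4 - 9/2*e12 - 2/3*e13 - 2/3*e23.
Sum: -1397/60 - 811/30*e12 + 254/3*e13 + 201/10*e23; translating back through the correspondence:
Answer: -1397/60 + 201/10*i + 254/3*j - 811/30*k


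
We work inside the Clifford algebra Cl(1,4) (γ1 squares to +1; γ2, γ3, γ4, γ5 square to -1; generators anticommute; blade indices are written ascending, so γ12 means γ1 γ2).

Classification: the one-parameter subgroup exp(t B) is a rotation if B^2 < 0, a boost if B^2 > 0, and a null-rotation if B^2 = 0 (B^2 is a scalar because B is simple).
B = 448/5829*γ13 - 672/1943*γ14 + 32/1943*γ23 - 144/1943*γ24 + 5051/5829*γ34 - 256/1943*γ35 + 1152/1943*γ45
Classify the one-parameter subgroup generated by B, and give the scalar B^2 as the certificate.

B^2 term by term: the squares give (448/5829)^2*(γ13)^2 + (-672/1943)^2*(γ14)^2 + (32/1943)^2*(γ23)^2 + (-144/1943)^2*(γ24)^2 + (5051/5829)^2*(γ34)^2 + (-256/1943)^2*(γ35)^2 + (1152/1943)^2*(γ45)^2 = 200704/33977241*(+1) + 451584/3775249*(+1) + 1024/3775249*(-1) + 20736/3775249*(-1) + 25512601/33977241*(-1) + 65536/3775249*(-1) + 1327104/3775249*(-1) = -1 (each basis 2-blade squares to minus the product of its generators' squares); cross terms between blades sharing an index anticommute and cancel; the commuting (index-disjoint) pairs give grade-4 terms 2*c*c'*(blade product), which cancel blade by blade — γ1234: 43008/3775249 - 43008/3775249 = 0; γ1345: 344064/3775249 - 344064/3775249 = 0; γ2345: 73728/3775249 - 73728/3775249 = 0 — confirming B is simple. So B^2 = -1.
Answer: rotation, certificate B^2 = -1. The class reads off the invariant scalar -1 directly.


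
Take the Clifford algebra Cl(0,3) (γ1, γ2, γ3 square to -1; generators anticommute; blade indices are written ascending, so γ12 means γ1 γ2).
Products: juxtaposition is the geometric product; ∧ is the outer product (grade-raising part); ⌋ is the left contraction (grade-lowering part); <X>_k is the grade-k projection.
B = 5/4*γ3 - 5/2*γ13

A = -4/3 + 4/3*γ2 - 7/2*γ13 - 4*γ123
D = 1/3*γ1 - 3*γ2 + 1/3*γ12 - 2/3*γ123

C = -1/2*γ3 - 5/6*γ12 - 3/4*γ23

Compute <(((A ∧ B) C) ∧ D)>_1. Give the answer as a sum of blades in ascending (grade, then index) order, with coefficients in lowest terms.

step 1: -5/3*γ3 + 10/3*γ13 + 5/3*γ23 + 10/3*γ123
step 2: 5/12 + 25/6*γ1 + 25/12*γ2 + 25/9*γ3 - 5/6*γ12 - 25/18*γ13 + 25/9*γ23 + 25/18*γ123
step 3: 5/36*γ1 - 5/4*γ2 - 235/18*γ12 - 25/27*γ13 + 25/3*γ23 - 70/27*γ123
step 4: 5/36*γ1 - 5/4*γ2
Answer: 5/36*γ1 - 5/4*γ2


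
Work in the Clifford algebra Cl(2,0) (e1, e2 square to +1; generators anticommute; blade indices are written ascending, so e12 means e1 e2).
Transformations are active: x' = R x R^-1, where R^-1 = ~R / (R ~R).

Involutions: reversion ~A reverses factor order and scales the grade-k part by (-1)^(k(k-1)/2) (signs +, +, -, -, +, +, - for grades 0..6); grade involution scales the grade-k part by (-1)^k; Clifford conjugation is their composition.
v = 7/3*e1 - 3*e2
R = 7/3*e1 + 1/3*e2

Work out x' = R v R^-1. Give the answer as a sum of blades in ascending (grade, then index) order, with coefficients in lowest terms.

~R = 7/3*e1 + 1/3*e2, and R ~R = 50/9, so R^-1 = ~R / (50/9).
R v = 40/9 - 70/9*e12
Answer: 7/5*e1 + 53/15*e2


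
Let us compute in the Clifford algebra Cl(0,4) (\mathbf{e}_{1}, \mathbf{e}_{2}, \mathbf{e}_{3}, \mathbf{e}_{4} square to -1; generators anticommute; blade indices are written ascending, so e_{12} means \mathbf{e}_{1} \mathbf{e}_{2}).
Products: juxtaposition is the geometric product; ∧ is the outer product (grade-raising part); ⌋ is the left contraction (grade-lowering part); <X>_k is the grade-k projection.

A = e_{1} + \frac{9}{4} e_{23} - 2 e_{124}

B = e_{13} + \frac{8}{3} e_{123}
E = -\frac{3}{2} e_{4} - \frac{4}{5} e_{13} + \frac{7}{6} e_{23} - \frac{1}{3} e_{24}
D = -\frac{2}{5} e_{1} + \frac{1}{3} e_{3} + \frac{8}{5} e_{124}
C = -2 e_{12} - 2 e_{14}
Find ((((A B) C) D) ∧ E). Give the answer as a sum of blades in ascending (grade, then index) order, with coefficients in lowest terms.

step 1: -6 e_{1} - e_{3} - \frac{9}{4} e_{12} - \frac{8}{3} e_{23} - \frac{16}{3} e_{34} - 2 e_{234}
step 2: -\frac{9}{2} - 12 e_{2} - 12 e_{4} - \frac{16}{3} e_{13} + \frac{9}{2} e_{24} + 6 e_{123} + 2 e_{134} + 16 e_{1234}
step 3: -\frac{163}{45} e_{1} + \frac{787}{30} e_{3} + \frac{62}{5} e_{12} - \frac{70}{3} e_{14} + \frac{8}{5} e_{23} - \frac{24}{5} e_{34} - \frac{11}{3} e_{124} + \frac{19}{30} e_{234}
step 4: \frac{163}{30} e_{14} - \frac{787}{20} e_{34} - \frac{1141}{270} e_{123} - \frac{2348}{135} e_{124} + \frac{571}{90} e_{234} - \frac{245}{9} e_{1234}
Answer: \frac{163}{30} e_{14} - \frac{787}{20} e_{34} - \frac{1141}{270} e_{123} - \frac{2348}{135} e_{124} + \frac{571}{90} e_{234} - \frac{245}{9} e_{1234}


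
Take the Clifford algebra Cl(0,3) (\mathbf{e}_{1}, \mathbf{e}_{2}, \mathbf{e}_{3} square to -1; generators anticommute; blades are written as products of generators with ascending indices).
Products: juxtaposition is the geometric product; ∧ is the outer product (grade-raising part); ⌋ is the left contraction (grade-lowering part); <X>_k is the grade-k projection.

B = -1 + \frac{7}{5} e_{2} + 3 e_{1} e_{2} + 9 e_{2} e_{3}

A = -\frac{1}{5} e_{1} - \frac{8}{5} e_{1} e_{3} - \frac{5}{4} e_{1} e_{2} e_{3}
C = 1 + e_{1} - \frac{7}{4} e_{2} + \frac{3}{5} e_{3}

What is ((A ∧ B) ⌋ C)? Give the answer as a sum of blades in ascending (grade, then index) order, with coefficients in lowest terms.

step 1: \frac{1}{5} e_{1} - \frac{7}{25} e_{1} e_{2} + \frac{8}{5} e_{1} e_{3} + \frac{169}{100} e_{1} e_{2} e_{3}
step 2: -\frac{1}{5}
Answer: -\frac{1}{5}


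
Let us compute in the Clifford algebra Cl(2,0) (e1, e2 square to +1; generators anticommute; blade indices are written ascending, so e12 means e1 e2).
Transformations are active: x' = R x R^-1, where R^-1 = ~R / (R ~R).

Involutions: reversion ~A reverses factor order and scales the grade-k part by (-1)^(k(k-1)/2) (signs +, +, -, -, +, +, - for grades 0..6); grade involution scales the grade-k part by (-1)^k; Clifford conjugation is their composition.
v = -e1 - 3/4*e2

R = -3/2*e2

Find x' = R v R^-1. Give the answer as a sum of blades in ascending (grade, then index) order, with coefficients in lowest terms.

~R = -3/2*e2, and R ~R = 9/4, so R^-1 = ~R / (9/4).
R v = 9/8 - 3/2*e12
Answer: e1 - 3/4*e2


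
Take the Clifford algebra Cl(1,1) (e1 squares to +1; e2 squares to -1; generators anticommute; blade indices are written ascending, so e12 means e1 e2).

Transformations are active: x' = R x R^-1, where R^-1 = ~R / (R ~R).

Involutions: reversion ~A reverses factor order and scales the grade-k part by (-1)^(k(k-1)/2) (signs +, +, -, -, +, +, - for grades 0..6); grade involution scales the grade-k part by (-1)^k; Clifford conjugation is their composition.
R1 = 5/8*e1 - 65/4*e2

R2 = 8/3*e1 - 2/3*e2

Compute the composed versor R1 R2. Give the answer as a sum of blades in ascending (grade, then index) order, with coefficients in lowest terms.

Distribute over the terms of R1 (each basis-blade product reordered to ascending indices, repeated generators contracted through their squares):
(5/8*e1) R2 = 5/3 - 5/12*e12
(-65/4*e2) R2 = -65/6 + 130/3*e12
Summing the partial products and collecting blades:
Answer: -55/6 + 515/12*e12


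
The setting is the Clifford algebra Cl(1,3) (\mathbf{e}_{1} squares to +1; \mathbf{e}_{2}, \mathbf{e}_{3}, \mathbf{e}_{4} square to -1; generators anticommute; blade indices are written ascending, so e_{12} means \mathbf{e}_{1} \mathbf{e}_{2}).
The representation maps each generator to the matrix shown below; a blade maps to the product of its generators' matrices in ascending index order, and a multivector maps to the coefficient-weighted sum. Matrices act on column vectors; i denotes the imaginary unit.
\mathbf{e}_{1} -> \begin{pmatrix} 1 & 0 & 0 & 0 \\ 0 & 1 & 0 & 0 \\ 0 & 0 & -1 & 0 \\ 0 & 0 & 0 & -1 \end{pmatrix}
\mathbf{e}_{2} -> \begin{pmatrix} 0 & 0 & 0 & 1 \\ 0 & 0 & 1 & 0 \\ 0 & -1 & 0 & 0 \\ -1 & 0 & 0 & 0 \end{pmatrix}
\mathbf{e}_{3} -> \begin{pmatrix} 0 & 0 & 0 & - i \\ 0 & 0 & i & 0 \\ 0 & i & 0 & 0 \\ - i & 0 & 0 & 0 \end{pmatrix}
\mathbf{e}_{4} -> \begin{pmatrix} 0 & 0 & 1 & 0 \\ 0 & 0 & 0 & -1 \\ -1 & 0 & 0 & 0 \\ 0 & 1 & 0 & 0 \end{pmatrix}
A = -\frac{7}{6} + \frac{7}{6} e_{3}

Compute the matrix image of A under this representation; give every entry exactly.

M = (-\frac{7}{6})*1 + (\frac{7}{6})*rho(e_{3}), summed entrywise (1 is the identity matrix):
Answer: \begin{pmatrix} - \frac{7}{6} & 0 & 0 & - \frac{7 i}{6} \\ 0 & - \frac{7}{6} & \frac{7 i}{6} & 0 \\ 0 & \frac{7 i}{6} & - \frac{7}{6} & 0 \\ - \frac{7 i}{6} & 0 & 0 & - \frac{7}{6} \end{pmatrix}


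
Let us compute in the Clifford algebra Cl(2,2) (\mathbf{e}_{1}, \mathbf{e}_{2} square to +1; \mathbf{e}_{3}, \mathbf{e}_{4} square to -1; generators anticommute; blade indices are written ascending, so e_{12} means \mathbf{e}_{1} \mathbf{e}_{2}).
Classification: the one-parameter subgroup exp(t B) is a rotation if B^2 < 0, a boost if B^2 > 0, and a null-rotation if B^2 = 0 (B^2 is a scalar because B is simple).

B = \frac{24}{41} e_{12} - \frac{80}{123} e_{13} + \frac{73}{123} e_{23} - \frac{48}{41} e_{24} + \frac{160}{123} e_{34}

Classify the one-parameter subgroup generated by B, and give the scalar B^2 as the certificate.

B^2 term by term: the squares give (\frac{24}{41})^2*(e_{12})^2 + (-\frac{80}{123})^2*(e_{13})^2 + (\frac{73}{123})^2*(e_{23})^2 + (-\frac{48}{41})^2*(e_{24})^2 + (\frac{160}{123})^2*(e_{34})^2 = \frac{576}{1681}*(-1) + \frac{6400}{15129}*(+1) + \frac{5329}{15129}*(+1) + \frac{2304}{1681}*(+1) + \frac{25600}{15129}*(-1) = \frac{1}{9} (each basis 2-blade squares to minus the product of its generators' squares); cross terms between blades sharing an index anticommute and cancel; the commuting (index-disjoint) pairs give grade-4 terms 2*c*c'*(blade product), which cancel blade by blade — e_{1234}: \frac{2560}{1681} - \frac{2560}{1681} = 0 — confirming B is simple. So B^2 = \frac{1}{9}.
Answer: boost, certificate B^2 = \frac{1}{9}. One invariant decides it: the square \frac{1}{9} survives every conjugation, and its sign is exactly the classification.


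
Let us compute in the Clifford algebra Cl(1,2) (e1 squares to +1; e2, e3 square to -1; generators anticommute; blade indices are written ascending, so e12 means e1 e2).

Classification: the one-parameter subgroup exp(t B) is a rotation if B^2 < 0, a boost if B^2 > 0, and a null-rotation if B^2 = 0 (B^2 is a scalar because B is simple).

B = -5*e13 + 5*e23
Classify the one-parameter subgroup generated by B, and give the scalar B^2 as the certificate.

B^2 term by term: the squares give (-5)^2*(e13)^2 + (5)^2*(e23)^2 = 25*(+1) + 25*(-1) = 0 (each basis 2-blade squares to minus the product of its generators' squares); cross terms between blades sharing an index anticommute and cancel. So B^2 = 0.
Answer: null-rotation, certificate B^2 = 0. Key observation: B^2 = 0 is a conjugation invariant, so its sign decides the class regardless of the surface form of B.


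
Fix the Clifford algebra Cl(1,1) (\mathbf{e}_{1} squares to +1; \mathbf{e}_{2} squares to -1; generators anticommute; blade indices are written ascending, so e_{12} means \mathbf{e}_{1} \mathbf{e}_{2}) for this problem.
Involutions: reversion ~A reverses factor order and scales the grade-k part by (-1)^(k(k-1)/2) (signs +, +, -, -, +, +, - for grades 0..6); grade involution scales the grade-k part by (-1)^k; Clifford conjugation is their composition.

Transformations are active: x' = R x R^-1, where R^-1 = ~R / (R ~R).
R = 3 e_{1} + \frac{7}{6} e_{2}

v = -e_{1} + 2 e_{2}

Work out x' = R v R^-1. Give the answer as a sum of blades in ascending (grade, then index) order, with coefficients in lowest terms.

~R = 3 e_{1} + \frac{7}{6} e_{2}, and R ~R = \frac{275}{36}, so R^-1 = ~R / (\frac{275}{36}).
R v = -\frac{16}{3} + \frac{43}{6} e_{12}
Answer: -\frac{877}{275} e_{1} - \frac{998}{275} e_{2}


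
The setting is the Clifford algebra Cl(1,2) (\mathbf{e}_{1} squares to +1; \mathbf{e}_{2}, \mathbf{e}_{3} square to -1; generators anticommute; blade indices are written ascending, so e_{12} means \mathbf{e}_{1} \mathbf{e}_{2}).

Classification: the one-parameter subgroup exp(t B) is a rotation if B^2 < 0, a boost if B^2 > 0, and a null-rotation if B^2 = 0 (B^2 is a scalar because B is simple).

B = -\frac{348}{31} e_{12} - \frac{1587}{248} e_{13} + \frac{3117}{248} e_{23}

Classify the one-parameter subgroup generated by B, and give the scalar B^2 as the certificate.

B^2 term by term: the squares give (-\frac{348}{31})^2*(e_{12})^2 + (-\frac{1587}{248})^2*(e_{13})^2 + (\frac{3117}{248})^2*(e_{23})^2 = \frac{121104}{961}*(+1) + \frac{2518569}{61504}*(+1) + \frac{9715689}{61504}*(-1) = 9 (each basis 2-blade squares to minus the product of its generators' squares); cross terms between blades sharing an index anticommute and cancel. So B^2 = 9.
Answer: boost, certificate B^2 = 9. One invariant decides it: the square 9 survives every conjugation, and its sign is exactly the classification.


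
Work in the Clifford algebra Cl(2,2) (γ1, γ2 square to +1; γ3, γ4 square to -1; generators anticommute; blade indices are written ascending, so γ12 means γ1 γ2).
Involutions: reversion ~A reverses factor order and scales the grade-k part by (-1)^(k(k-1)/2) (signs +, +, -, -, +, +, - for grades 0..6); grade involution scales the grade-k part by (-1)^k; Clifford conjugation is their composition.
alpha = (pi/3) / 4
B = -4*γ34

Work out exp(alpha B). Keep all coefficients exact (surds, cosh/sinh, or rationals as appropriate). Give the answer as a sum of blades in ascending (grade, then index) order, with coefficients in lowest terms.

B^2 = (-4)^2*(γ34)^2 = 16*(-1) = -16 (a basis 2-blade squares to minus the product of its generators' squares).
B^2 = -16 — the negative square puts this in the circular regime; l = 4, alpha*l = pi/3, so exp(alpha B) = cos(pi/3) + (sin(pi/3)/4)*B = 1/2 + (sqrt(3)/8)*B.
Answer: 1/2 - sqrt(3)/2*γ34


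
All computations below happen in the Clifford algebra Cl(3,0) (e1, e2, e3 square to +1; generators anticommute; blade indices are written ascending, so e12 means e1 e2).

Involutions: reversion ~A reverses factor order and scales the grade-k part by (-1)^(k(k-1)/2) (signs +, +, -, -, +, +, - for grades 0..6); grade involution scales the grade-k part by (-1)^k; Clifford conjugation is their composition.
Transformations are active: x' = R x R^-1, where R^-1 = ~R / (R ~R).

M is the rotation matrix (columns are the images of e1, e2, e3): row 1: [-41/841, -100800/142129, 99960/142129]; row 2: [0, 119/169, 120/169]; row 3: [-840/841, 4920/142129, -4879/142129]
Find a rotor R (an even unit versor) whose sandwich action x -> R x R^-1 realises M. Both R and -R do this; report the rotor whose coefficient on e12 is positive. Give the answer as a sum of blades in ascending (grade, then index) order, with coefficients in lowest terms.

Method: write R = a + b12*e12 + b13*e13 + b23*e23 with a^2 + b12^2 + b13^2 + b23^2 = 1 (so R^-1 = ~R). Expanding the columns R e_j ~R gives tr M = 4a^2 - 1 and, from the antisymmetric part, M21 - M12 = -4a*b12, M13 - M31 = 4a*b13, M32 - M23 = -4a*b23.
Here tr M = 88271/142129, so a^2 = (1 + tr M)/4 = 57600/142129 and a = ±240/377. Taking a = 240/377: M21 - M12 = 100800/142129, M13 - M31 = 241920/142129, M32 - M23 = -96000/142129, giving b12 = -105/377, b13 = 252/377, b23 = 100/377, i.e. R = 240/377 - 105/377*e12 + 252/377*e13 + 100/377*e23.
Its e12 coefficient is negative, so report the other preimage -R.
Answer: -240/377 + 105/377*e12 - 252/377*e13 - 100/377*e23. Sheet selection: the two-to-one cover makes ±R indistinguishable at the matrix level (trace 88271/142129), so uniqueness comes from the required sign on e12.
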